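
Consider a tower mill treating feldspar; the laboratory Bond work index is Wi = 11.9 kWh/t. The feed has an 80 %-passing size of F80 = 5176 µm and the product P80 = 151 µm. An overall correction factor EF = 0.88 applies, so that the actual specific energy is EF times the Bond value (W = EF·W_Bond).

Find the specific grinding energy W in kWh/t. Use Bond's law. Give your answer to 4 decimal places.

W = 7.0664 kWh/t

W_Bond = 10·Wi·(1/√P₈₀ − 1/√F₈₀)
1/√151 = 0.081379;  1/√5176 = 0.013900
W = 10·11.9·(0.081379 − 0.013900) = 8.0300 kWh/t
Corrected W = EF·W_Bond = 0.88·8.0300 = 7.0664 kWh/t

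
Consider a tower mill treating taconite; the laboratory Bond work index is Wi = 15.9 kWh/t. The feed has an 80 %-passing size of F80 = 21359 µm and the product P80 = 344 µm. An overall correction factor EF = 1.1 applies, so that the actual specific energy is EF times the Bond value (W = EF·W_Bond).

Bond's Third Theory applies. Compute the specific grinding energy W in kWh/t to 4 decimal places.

W = 8.2332 kWh/t

W = 10 Wi (P80^-0.5 − F80^-0.5)
1/√344 = 0.053916;  1/√21359 = 0.006842
W = 10·15.9·(0.053916 − 0.006842) = 7.4848 kWh/t
W_actual = 1.1 × 7.4848 = 8.2332 kWh/t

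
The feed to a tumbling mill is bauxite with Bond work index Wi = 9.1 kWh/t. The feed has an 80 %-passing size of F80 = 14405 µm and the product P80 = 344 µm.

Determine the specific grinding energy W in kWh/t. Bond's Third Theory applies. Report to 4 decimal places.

W = 10 Wi (1/√P80 − 1/√F80)  [Bond]
1/√344 = 0.053916;  1/√14405 = 0.008332
W = 10·9.1·(0.053916 − 0.008332) = 4.1482 kWh/t

W = 4.1482 kWh/t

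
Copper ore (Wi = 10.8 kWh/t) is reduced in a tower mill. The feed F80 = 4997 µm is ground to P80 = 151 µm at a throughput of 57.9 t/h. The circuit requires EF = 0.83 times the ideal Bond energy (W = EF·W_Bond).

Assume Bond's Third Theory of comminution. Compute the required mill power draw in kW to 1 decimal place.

W_Bond = 10·Wi·(1/√P₈₀ − 1/√F₈₀)
W = 10·10.8·(1/√151 − 1/√4997) = 10·10.8·(0.067232) = 7.2611 kWh/t
Apply correction: 7.2611 × 0.83 = 6.0267 kWh/t
Power = W × throughput = 6.0267 kWh/t × 57.9 t/h = 348.9 kW

P = 348.9 kW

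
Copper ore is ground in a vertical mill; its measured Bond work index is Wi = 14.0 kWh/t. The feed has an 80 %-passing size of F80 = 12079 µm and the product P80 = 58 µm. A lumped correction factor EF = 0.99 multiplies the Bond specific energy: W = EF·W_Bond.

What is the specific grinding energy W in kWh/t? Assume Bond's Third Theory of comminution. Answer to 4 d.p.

W = 16.9380 kWh/t

Bond:  W = 10 Wi (1/√P − 1/√F)
1/√58 = 0.131306;  1/√12079 = 0.009099
W = 10·14.0·(0.131306 − 0.009099) = 17.1091 kWh/t
W_actual = 0.99 × 17.1091 = 16.9380 kWh/t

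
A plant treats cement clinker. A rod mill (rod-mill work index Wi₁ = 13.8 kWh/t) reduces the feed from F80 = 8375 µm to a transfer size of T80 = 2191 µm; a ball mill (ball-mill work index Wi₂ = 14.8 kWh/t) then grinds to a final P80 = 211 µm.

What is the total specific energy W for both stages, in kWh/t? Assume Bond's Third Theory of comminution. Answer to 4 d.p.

W = 8.4672 kWh/t

Bond: W = 10·Wi·(1/√P80 − 1/√F80)
Stage 1 (8375→2191 µm, Wi₁=13.8): W₁ = 10·13.8·(0.021364 − 0.010927) = 1.4403 kWh/t
Stage 2 (2191→211 µm, Wi₂=14.8): W₂ = 10·14.8·(0.068843 − 0.021364) = 7.0269 kWh/t
W = W₁ + W₂ = 1.4403 + 7.0269 = 8.4672 kWh/t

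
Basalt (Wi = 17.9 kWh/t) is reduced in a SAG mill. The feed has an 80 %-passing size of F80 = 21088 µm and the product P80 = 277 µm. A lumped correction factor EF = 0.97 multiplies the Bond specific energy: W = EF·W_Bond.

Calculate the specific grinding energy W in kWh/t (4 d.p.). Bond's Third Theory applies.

W = 9.2368 kWh/t

Bond:  W = 10 Wi (1/√P − 1/√F)
1/√277 = 0.060084;  1/√21088 = 0.006886
W = 10·17.9·(0.060084 − 0.006886) = 9.5224 kWh/t
Corrected W = EF·W_Bond = 0.97·9.5224 = 9.2368 kWh/t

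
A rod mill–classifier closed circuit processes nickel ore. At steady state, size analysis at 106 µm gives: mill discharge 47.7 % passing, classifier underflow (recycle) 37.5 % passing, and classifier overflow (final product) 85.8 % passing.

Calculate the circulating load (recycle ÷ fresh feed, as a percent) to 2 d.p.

CL = 373.53 %

Classifier node, passing 106 µm:
(1+r)·d = r·u + o ⇒ r = (o−d)/(d−u)
r = (85.8 − 47.7)/(47.7 − 37.5) = 38.1/10.2 = 3.7353
CL = 100·r = 373.53 %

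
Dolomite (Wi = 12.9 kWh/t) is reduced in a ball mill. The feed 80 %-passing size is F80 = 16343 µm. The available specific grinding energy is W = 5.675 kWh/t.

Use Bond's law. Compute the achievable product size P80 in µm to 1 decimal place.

P80 = 372.5 µm

Bond:  W = 10 Wi (1/√P − 1/√F)
P80^(−½) = W/(10 Wi) + F80^(−½)
  = 5.6750/(10·12.9) + 1/√16343 = 0.043992 + 0.007822 = 0.051815
P80 = (1/0.051815)² = 19.2996² = 372.47 µm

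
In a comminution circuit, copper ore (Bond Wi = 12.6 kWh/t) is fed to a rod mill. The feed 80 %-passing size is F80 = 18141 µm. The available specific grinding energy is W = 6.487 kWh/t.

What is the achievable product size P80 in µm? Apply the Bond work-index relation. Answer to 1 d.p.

W = 10 Wi / √P80 − 10 Wi / √F80
P80^-0.5 = F80^-0.5 + W/(10 Wi)
  = 6.4870/(10·12.6) + 1/√18141 = 0.051484 + 0.007425 = 0.058909
P80 = (1/0.058909)² = 16.9754² = 288.17 µm

P80 = 288.2 µm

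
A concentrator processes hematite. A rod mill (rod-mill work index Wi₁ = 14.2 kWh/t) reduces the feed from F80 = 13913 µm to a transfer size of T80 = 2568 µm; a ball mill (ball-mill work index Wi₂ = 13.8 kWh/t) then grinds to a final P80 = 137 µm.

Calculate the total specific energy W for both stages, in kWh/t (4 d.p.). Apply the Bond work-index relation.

Bond: W = 10·Wi·(1/√P80 − 1/√F80)
Stage 1 (13913→2568 µm, Wi₁=14.2): W₁ = 10·14.2·(0.019733 − 0.008478) = 1.5983 kWh/t
Stage 2 (2568→137 µm, Wi₂=13.8): W₂ = 10·13.8·(0.085436 − 0.019733) = 9.0669 kWh/t
W = W₁ + W₂ = 1.5983 + 9.0669 = 10.6652 kWh/t

W = 10.6652 kWh/t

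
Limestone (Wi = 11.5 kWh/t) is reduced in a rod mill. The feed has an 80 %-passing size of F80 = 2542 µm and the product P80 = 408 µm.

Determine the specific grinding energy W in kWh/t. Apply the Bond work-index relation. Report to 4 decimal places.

Bond: W = 10·Wi·(1/√P80 − 1/√F80)
1/√408 = 0.049507;  1/√2542 = 0.019834
W = 10·11.5·(0.049507 − 0.019834) = 3.4124 kWh/t

W = 3.4124 kWh/t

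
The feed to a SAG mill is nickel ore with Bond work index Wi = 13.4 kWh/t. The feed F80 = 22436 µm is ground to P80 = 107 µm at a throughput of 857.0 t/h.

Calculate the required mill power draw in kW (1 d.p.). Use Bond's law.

W = 10 Wi (1/√P80 − 1/√F80)  [Bond]
W = 10·13.4·(1/√107 − 1/√22436) = 10·13.4·(0.089997) = 12.0597 kWh/t
Power = W × throughput = 12.0597 kWh/t × 857.0 t/h = 10335.1 kW

P = 10335.1 kW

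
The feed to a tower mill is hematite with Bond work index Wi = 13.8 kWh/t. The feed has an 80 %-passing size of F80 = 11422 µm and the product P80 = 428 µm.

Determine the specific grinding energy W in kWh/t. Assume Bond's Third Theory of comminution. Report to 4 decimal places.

W = 10 Wi (1/√P80 − 1/√F80)  [Bond]
1/√428 = 0.048337;  1/√11422 = 0.009357
W = 10·13.8·(0.048337 − 0.009357) = 5.3792 kWh/t

W = 5.3792 kWh/t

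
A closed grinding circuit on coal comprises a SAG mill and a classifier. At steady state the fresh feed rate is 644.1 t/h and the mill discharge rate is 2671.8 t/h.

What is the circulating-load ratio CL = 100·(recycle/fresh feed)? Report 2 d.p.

Mill node: discharge = fresh + recycle.
R = M − F = 2671.8 − 644.1 = 2027.7 t/h
CL = 100·R/F = 100·2027.7/644.1 = 314.81 %

CL = 314.81 %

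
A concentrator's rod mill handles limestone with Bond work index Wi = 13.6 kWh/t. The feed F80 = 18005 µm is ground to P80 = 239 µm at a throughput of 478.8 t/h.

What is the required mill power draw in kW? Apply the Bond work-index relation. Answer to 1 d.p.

W = 10 Wi (P80^-0.5 − F80^-0.5)
W = 10·13.6·(1/√239 − 1/√18005) = 10·13.6·(0.057232) = 7.7836 kWh/t
P = W·T = 7.7836·478.8 = 3726.8 kW

P = 3726.8 kW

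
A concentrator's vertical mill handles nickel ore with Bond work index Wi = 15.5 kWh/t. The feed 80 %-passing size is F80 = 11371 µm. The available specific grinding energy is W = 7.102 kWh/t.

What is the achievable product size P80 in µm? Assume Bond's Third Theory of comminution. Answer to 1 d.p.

W = 10 Wi / √P80 − 10 Wi / √F80
P80^-0.5 = F80^-0.5 + W/(10 Wi)
  = 7.1020/(10·15.5) + 1/√11371 = 0.045819 + 0.009378 = 0.055197
P80 = (1/0.055197)² = 18.1169² = 328.22 µm

P80 = 328.2 µm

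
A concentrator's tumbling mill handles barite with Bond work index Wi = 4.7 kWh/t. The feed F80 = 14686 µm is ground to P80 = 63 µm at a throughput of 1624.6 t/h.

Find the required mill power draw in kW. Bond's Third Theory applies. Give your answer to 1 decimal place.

W = 10·Wi·(P80^(-½) − F80^(-½))
W = 10·4.7·(1/√63 − 1/√14686) = 10·4.7·(0.117736) = 5.5336 kWh/t
P = W·T = 5.5336·1624.6 = 8989.9 kW

P = 8989.9 kW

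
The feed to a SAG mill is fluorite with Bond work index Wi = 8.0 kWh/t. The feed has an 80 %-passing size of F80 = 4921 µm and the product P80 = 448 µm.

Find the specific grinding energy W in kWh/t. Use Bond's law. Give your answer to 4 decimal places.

W_Bond = 10·Wi·(1/√P₈₀ − 1/√F₈₀)
1/√448 = 0.047246;  1/√4921 = 0.014255
W = 10·8.0·(0.047246 − 0.014255) = 2.6392 kWh/t

W = 2.6392 kWh/t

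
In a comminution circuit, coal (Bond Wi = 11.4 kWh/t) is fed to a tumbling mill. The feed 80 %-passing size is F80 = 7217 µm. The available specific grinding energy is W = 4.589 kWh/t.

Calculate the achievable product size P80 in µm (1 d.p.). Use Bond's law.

P80 = 369.5 µm

W = 10 Wi (1/√P80 − 1/√F80)  [Bond]
P80^(−½) = W/(10 Wi) + F80^(−½)
  = 4.5890/(10·11.4) + 1/√7217 = 0.040254 + 0.011771 = 0.052026
P80 = (1/0.052026)² = 19.2213² = 369.46 µm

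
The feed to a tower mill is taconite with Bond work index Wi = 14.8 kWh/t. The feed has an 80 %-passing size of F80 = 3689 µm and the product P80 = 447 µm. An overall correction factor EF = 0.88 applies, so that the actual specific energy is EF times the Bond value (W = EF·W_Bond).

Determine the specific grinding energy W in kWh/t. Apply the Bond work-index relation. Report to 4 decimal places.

W = 4.0158 kWh/t

W = 10·Wi·(P80^(-½) − F80^(-½))
1/√447 = 0.047298;  1/√3689 = 0.016464
W = 10·14.8·(0.047298 − 0.016464) = 4.5634 kWh/t
Corrected W = EF·W_Bond = 0.88·4.5634 = 4.0158 kWh/t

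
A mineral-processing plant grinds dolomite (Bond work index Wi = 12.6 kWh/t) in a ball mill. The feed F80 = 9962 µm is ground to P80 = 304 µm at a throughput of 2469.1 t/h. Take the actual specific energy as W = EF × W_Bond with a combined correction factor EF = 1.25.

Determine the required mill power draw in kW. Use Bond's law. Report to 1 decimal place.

P = 18407.7 kW

Bond:  W = 10 Wi (1/√P − 1/√F)
W = 10·12.6·(1/√304 − 1/√9962) = 10·12.6·(0.047335) = 5.9642 kWh/t
Apply correction: 5.9642 × 1.25 = 7.4552 kWh/t
Power = W × throughput = 7.4552 kWh/t × 2469.1 t/h = 18407.7 kW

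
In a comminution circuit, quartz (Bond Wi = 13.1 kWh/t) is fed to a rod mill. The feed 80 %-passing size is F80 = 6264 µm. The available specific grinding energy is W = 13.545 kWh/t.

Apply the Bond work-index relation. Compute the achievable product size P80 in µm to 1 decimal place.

W = 10 Wi / √P80 − 10 Wi / √F80
P80^-0.5 = F80^-0.5 + W/(10 Wi)
  = 13.5450/(10·13.1) + 1/√6264 = 0.103397 + 0.012635 = 0.116032
P80 = (1/0.116032)² = 8.6183² = 74.28 µm

P80 = 74.3 µm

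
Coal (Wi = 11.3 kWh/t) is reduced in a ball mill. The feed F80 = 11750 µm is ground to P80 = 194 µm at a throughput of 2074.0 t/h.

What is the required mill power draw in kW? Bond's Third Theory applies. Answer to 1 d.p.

P = 14664.1 kW

W = 10·Wi·(P80^(-½) − F80^(-½))
W = 10·11.3·(1/√194 − 1/√11750) = 10·11.3·(0.062571) = 7.0705 kWh/t
Power = W × throughput = 7.0705 kWh/t × 2074.0 t/h = 14664.1 kW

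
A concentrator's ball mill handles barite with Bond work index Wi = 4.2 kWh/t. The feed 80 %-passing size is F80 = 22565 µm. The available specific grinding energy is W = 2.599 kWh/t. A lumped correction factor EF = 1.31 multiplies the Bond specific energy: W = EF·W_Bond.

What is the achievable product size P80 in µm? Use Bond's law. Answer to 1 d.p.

W = 10 Wi (P80^-0.5 − F80^-0.5)
W_Bond = W / EF = 2.599 / 1.31 = 1.9840 kWh/t
1/√P80 = 1/√F80 + W_Bond/(10·Wi)
  = 1.9840/(10·4.2) + 1/√22565 = 0.047237 + 0.006657 = 0.053894
P80 = (1/0.053894)² = 18.5548² = 344.28 µm

P80 = 344.3 µm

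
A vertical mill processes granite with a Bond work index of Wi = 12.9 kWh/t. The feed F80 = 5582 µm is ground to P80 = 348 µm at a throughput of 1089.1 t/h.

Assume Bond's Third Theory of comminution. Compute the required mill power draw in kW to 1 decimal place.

P = 5650.8 kW

W = 10·Wi·[P80^(−½) − F80^(−½)]
W = 10·12.9·(1/√348 − 1/√5582) = 10·12.9·(0.040221) = 5.1885 kWh/t
Mill draw = 5.1885 × 1089.1 = 5650.8 kW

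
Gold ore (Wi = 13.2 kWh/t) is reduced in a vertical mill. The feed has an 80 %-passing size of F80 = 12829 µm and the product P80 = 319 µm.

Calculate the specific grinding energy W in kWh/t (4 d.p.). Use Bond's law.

W = 6.2252 kWh/t

W = 10 Wi (P80^-0.5 − F80^-0.5)
1/√319 = 0.055989;  1/√12829 = 0.008829
W = 10·13.2·(0.055989 − 0.008829) = 6.2252 kWh/t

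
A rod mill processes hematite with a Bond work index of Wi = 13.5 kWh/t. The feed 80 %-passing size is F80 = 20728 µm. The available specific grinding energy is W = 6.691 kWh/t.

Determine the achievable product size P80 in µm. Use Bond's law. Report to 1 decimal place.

Bond:  W = 10 Wi (1/√P − 1/√F)
P80^-0.5 = F80^-0.5 + W/(10 Wi)
  = 6.6910/(10·13.5) + 1/√20728 = 0.049563 + 0.006946 = 0.056509
P80 = (1/0.056509)² = 17.6964² = 313.16 µm

P80 = 313.2 µm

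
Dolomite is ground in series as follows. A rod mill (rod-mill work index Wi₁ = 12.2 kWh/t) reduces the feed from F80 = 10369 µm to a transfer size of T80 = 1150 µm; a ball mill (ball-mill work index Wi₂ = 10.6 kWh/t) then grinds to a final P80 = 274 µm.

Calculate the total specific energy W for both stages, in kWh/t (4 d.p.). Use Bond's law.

W = 10 Wi (P80^-0.5 − F80^-0.5)
Stage 1 (10369→1150 µm, Wi₁=12.2): W₁ = 10·12.2·(0.029488 − 0.009820) = 2.3995 kWh/t
Stage 2 (1150→274 µm, Wi₂=10.6): W₂ = 10·10.6·(0.060412 − 0.029488) = 3.2779 kWh/t
W = W₁ + W₂ = 2.3995 + 3.2779 = 5.6774 kWh/t

W = 5.6774 kWh/t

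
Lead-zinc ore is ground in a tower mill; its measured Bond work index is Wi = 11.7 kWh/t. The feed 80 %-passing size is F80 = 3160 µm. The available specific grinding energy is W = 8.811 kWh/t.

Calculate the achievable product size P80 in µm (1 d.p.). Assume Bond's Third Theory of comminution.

W = 10 Wi (1/√P80 − 1/√F80)  [Bond]
P80^-0.5 = F80^-0.5 + W/(10 Wi)
  = 8.8110/(10·11.7) + 1/√3160 = 0.075308 + 0.017789 = 0.093097
P80 = (1/0.093097)² = 10.7415² = 115.38 µm

P80 = 115.4 µm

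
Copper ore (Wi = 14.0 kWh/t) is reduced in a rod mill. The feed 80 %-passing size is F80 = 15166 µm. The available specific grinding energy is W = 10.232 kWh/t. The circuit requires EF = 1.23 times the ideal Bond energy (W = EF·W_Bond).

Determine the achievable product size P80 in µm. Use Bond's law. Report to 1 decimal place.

Bond: W = 10·Wi·(1/√P80 − 1/√F80)
W_Bond = W / EF = 10.232 / 1.23 = 8.3187 kWh/t
⇒ 1/√P80 = W_Bond/(10 Wi) + 1/√F80
  = 8.3187/(10·14.0) + 1/√15166 = 0.059419 + 0.008120 = 0.067539
P80 = (1/0.067539)² = 14.8062² = 219.22 µm

P80 = 219.2 µm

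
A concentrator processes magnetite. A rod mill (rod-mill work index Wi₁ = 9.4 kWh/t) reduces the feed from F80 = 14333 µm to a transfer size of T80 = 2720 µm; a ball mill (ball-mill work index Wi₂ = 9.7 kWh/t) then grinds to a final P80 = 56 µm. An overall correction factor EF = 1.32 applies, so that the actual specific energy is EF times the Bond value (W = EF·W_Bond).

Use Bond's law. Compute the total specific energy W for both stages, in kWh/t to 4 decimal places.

W = 15.9977 kWh/t

W = 10·Wi·[P80^(−½) − F80^(−½)]
Stage 1 (14333→2720 µm, Wi₁=9.4): W₁ = 10·9.4·(0.019174 − 0.008353) = 1.0172 kWh/t
Stage 2 (2720→56 µm, Wi₂=9.7): W₂ = 10·9.7·(0.133631 − 0.019174) = 11.1023 kWh/t
W = W₁ + W₂ = 1.0172 + 11.1023 = 12.1195 kWh/t
Corrected W = EF·W_Bond = 1.32·12.1195 = 15.9977 kWh/t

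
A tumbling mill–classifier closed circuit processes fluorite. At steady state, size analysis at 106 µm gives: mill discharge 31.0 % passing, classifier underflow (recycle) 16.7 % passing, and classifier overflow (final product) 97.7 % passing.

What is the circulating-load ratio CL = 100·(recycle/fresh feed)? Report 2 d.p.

Classifier node, passing 106 µm:
(1+r)d = ru + o → r = (o−d)/(d−u)
r = (97.7 − 31.0)/(31.0 − 16.7) = 66.7/14.3 = 4.6643
CL = 100·r = 466.43 %

CL = 466.43 %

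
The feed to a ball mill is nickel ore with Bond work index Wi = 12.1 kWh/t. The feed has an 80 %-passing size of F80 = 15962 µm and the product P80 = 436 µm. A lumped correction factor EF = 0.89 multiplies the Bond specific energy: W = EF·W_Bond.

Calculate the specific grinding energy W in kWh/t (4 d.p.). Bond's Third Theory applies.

W = 4.3050 kWh/t

W = 10·Wi·[P80^(−½) − F80^(−½)]
1/√436 = 0.047891;  1/√15962 = 0.007915
W = 10·12.1·(0.047891 − 0.007915) = 4.8371 kWh/t
W_actual = 0.89 × 4.8371 = 4.3050 kWh/t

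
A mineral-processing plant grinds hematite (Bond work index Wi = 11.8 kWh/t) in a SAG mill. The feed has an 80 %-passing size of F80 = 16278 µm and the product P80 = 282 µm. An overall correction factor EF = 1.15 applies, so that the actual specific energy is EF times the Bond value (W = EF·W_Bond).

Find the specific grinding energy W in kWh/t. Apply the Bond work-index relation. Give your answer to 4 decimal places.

W = 7.0172 kWh/t

W = 10 Wi (1/√P80 − 1/√F80)  [Bond]
1/√282 = 0.059549;  1/√16278 = 0.007838
W = 10·11.8·(0.059549 − 0.007838) = 6.1019 kWh/t
Apply correction: 6.1019 × 1.15 = 7.0172 kWh/t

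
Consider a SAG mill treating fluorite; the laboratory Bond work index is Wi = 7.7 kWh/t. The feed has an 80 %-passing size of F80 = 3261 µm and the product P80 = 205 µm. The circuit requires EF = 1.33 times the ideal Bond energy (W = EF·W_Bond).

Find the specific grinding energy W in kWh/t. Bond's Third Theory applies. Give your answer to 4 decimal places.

W = 5.3593 kWh/t

W = 10 Wi / √P80 − 10 Wi / √F80
1/√205 = 0.069843;  1/√3261 = 0.017512
W = 10·7.7·(0.069843 − 0.017512) = 4.0295 kWh/t
Corrected W = EF·W_Bond = 1.33·4.0295 = 5.3593 kWh/t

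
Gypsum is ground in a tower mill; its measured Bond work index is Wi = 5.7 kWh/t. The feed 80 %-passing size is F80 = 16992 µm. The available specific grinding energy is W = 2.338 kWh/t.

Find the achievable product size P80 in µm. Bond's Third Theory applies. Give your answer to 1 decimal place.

W = 10·Wi·(P80^(-½) − F80^(-½))
⇒ 1/√P80 = W/(10 Wi) + 1/√F80
  = 2.3380/(10·5.7) + 1/√16992 = 0.041018 + 0.007671 = 0.048689
P80 = (1/0.048689)² = 20.5385² = 421.83 µm

P80 = 421.8 µm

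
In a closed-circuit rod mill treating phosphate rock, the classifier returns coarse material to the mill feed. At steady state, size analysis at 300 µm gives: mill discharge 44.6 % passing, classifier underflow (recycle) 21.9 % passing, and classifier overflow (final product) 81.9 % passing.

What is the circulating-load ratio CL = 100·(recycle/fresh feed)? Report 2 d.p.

Mass balance on the −300 µm fraction:
(1+r)·d = r·u + o ⇒ r = (o−d)/(d−u)
r = (81.9 − 44.6)/(44.6 − 21.9) = 37.3/22.7 = 1.6432
CL = 100·r = 164.32 %

CL = 164.32 %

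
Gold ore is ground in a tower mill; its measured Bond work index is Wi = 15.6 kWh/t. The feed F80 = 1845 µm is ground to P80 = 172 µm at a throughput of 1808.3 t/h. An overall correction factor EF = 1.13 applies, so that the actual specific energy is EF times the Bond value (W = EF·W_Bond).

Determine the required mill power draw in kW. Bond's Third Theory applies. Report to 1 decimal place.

Bond:  W = 10 Wi (1/√P − 1/√F)
W = 10·15.6·(1/√172 − 1/√1845) = 10·15.6·(0.052968) = 8.2631 kWh/t
Apply correction: 8.2631 × 1.13 = 9.3372 kWh/t
P = W·T = 9.3372·1808.3 = 16884.5 kW

P = 16884.5 kW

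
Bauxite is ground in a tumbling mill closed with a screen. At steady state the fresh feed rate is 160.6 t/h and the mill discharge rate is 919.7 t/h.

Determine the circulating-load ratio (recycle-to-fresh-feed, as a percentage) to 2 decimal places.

CL = 472.67 %

M = F + R at steady state, so:
R = M − F = 919.7 − 160.6 = 759.1 t/h
CL = 100·R/F = 100·759.1/160.6 = 472.67 %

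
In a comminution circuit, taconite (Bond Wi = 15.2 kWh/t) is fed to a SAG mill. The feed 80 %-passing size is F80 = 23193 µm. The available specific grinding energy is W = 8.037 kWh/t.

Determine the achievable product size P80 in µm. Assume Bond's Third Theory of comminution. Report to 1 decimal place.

W = 10·Wi·(P80^(-½) − F80^(-½))
⇒ 1/√P80 = W/(10 Wi) + 1/√F80
  = 8.0370/(10·15.2) + 1/√23193 = 0.052875 + 0.006566 = 0.059441
P80 = (1/0.059441)² = 16.8233² = 283.02 µm

P80 = 283.0 µm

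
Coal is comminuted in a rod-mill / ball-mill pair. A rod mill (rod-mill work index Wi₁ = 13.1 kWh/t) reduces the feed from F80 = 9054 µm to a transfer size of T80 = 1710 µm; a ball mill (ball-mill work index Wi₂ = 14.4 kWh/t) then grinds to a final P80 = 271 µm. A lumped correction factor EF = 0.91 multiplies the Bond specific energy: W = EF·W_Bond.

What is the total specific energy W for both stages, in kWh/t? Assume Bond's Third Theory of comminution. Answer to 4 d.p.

W = 6.4212 kWh/t

W = 10 Wi (1/√P80 − 1/√F80)  [Bond]
Stage 1 (9054→1710 µm, Wi₁=13.1): W₁ = 10·13.1·(0.024183 − 0.010509) = 1.7912 kWh/t
Stage 2 (1710→271 µm, Wi₂=14.4): W₂ = 10·14.4·(0.060746 − 0.024183) = 5.2651 kWh/t
W = W₁ + W₂ = 1.7912 + 5.2651 = 7.0563 kWh/t
Corrected W = EF·W_Bond = 0.91·7.0563 = 6.4212 kWh/t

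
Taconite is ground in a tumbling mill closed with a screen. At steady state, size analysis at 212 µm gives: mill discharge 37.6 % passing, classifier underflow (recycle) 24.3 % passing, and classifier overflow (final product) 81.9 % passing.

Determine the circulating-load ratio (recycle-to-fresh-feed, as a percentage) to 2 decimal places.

Mass balance on the −212 µm fraction:
r = (o − d)/(d − u)
r = (81.9 − 37.6)/(37.6 − 24.3) = 44.3/13.3 = 3.3308
CL = 100·r = 333.08 %

CL = 333.08 %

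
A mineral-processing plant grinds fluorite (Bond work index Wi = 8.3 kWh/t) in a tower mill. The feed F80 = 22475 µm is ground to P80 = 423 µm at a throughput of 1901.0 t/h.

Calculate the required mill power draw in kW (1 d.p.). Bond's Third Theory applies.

W = 10·Wi·(P80^(-½) − F80^(-½))
W = 10·8.3·(1/√423 − 1/√22475) = 10·8.3·(0.041951) = 3.4820 kWh/t
P = W·T = 3.4820·1901.0 = 6619.2 kW

P = 6619.2 kW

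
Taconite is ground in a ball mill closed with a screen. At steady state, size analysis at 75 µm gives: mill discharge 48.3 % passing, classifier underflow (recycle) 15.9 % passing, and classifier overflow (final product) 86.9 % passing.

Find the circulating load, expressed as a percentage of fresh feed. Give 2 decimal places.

Mass balance on the −75 µm fraction:
d + r·d = r·u + o → r(d−u) = o−d
r = (86.9 − 48.3)/(48.3 − 15.9) = 38.6/32.4 = 1.1914
CL = 100·r = 119.14 %

CL = 119.14 %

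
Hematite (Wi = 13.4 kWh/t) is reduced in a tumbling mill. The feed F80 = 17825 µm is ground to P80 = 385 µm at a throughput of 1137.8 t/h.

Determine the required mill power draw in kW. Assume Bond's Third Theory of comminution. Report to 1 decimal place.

W = 10 Wi / √P80 − 10 Wi / √F80
W = 10·13.4·(1/√385 − 1/√17825) = 10·13.4·(0.043475) = 5.8256 kWh/t
Mill draw = 5.8256 × 1137.8 = 6628.4 kW

P = 6628.4 kW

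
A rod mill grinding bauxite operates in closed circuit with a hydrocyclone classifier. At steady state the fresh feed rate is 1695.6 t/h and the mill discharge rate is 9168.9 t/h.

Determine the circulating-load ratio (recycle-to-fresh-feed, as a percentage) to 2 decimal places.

Discharge = new feed + return, hence
R = M − F = 9168.9 − 1695.6 = 7473.3 t/h
CL = 100·R/F = 100·7473.3/1695.6 = 440.75 %

CL = 440.75 %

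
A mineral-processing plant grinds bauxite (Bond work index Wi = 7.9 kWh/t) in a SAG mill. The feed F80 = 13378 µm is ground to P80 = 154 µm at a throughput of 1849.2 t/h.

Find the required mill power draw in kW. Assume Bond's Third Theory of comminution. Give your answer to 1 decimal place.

W_Bond = 10·Wi·(1/√P₈₀ − 1/√F₈₀)
W = 10·7.9·(1/√154 − 1/√13378) = 10·7.9·(0.071937) = 5.6830 kWh/t
Power = W × throughput = 5.6830 kWh/t × 1849.2 t/h = 10509.0 kW

P = 10509.0 kW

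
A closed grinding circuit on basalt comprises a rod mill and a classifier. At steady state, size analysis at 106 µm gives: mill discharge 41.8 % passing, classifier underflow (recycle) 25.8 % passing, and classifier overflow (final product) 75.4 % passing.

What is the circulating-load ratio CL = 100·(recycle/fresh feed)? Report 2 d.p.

Classifier node, passing 106 µm:
d + r·d = r·u + o → r(d−u) = o−d
r = (75.4 − 41.8)/(41.8 − 25.8) = 33.6/16.0 = 2.1000
CL = 100·r = 210.00 %

CL = 210.00 %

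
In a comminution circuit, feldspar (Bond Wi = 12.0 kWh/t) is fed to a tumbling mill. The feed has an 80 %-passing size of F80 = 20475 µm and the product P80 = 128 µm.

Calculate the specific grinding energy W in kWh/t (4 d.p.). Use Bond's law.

W = 10·Wi·[P80^(−½) − F80^(−½)]
1/√128 = 0.088388;  1/√20475 = 0.006989
W = 10·12.0·(0.088388 − 0.006989) = 9.7680 kWh/t

W = 9.7680 kWh/t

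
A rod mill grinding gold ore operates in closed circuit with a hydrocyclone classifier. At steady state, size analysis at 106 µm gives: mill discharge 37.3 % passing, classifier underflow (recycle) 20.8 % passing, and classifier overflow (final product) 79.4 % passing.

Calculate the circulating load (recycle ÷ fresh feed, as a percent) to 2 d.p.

CL = 255.15 %

Let r = R/F. Size balance at 106 µm:
r = (o − d)/(d − u)
r = (79.4 − 37.3)/(37.3 − 20.8) = 42.1/16.5 = 2.5515
CL = 100·r = 255.15 %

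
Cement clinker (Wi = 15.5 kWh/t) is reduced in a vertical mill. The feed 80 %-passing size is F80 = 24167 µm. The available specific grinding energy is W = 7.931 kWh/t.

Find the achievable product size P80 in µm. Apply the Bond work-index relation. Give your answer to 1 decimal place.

P80 = 301.4 µm

W = 10·Wi·(P80^(-½) − F80^(-½))
P80^(−½) = W/(10 Wi) + F80^(−½)
  = 7.9310/(10·15.5) + 1/√24167 = 0.051168 + 0.006433 = 0.057600
P80 = (1/0.057600)² = 17.3610² = 301.40 µm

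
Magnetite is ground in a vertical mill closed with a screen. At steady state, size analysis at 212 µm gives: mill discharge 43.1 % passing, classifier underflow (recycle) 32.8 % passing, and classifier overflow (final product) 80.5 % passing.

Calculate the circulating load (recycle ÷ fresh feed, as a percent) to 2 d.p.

Mass balance on the −212 µm fraction:
(1+r)d = ru + o → r = (o−d)/(d−u)
r = (80.5 − 43.1)/(43.1 − 32.8) = 37.4/10.3 = 3.6311
CL = 100·r = 363.11 %

CL = 363.11 %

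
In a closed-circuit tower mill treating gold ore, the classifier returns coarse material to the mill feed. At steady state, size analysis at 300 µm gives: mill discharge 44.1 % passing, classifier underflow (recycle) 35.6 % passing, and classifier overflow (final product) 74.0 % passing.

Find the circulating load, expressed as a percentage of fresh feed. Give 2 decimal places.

CL = 351.76 %

Mass balance on the −300 µm fraction:
Fd + Rd = Ru + Fo ⇒ R/F = (o−d)/(d−u)
r = (74.0 − 44.1)/(44.1 − 35.6) = 29.9/8.5 = 3.5176
CL = 100·r = 351.76 %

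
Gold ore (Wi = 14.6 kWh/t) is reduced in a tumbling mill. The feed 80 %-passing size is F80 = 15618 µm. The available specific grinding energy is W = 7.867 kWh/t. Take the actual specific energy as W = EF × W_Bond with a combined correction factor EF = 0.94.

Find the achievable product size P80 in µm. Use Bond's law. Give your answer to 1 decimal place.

P80 = 234.3 µm

W = 10 Wi (1/√P80 − 1/√F80)  [Bond]
W_Bond = W / EF = 7.867 / 0.94 = 8.3691 kWh/t
P80^-0.5 = F80^-0.5 + W_Bond/(10 Wi)
  = 8.3691/(10·14.6) + 1/√15618 = 0.057323 + 0.008002 = 0.065325
P80 = (1/0.065325)² = 15.3081² = 234.34 µm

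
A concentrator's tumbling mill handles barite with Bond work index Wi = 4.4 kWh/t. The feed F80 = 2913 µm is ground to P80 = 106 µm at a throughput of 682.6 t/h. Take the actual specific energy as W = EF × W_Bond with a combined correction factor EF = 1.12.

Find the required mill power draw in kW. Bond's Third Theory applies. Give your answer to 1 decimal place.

P = 2644.0 kW

W_Bond = 10·Wi·(1/√P₈₀ − 1/√F₈₀)
W = 10·4.4·(1/√106 − 1/√2913) = 10·4.4·(0.078601) = 3.4584 kWh/t
With EF = 1.12: W = 3.4584·1.12 = 3.8734 kWh/t
Mill draw = 3.8734 × 682.6 = 2644.0 kW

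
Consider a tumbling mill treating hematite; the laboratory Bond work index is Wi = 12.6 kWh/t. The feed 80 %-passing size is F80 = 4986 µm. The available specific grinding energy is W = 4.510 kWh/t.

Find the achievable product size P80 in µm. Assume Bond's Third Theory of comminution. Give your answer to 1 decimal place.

P80 = 400.7 µm

W_Bond = 10·Wi·(1/√P₈₀ − 1/√F₈₀)
1/√P80 = 1/√F80 + W/(10·Wi)
  = 4.5100/(10·12.6) + 1/√4986 = 0.035794 + 0.014162 = 0.049956
P80 = (1/0.049956)² = 20.0178² = 400.71 µm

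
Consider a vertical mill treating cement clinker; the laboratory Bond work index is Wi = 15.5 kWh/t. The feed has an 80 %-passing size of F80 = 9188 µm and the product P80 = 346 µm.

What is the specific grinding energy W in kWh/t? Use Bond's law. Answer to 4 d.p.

Bond: W = 10·Wi·(1/√P80 − 1/√F80)
1/√346 = 0.053760;  1/√9188 = 0.010433
W = 10·15.5·(0.053760 − 0.010433) = 6.7158 kWh/t

W = 6.7158 kWh/t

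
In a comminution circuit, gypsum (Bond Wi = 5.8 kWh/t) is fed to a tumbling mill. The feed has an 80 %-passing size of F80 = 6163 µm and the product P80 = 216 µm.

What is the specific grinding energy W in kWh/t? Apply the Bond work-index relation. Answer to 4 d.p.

W = 3.2076 kWh/t

W = 10 Wi (P80^-0.5 − F80^-0.5)
1/√216 = 0.068041;  1/√6163 = 0.012738
W = 10·5.8·(0.068041 − 0.012738) = 3.2076 kWh/t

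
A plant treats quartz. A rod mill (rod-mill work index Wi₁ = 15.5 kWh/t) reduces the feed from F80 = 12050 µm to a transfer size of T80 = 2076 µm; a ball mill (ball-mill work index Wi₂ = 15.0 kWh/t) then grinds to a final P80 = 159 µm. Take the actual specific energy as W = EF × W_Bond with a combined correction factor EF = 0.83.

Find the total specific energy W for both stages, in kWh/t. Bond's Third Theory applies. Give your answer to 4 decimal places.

W = 8.7926 kWh/t

Bond: W = 10·Wi·(1/√P80 − 1/√F80)
Stage 1 (12050→2076 µm, Wi₁=15.5): W₁ = 10·15.5·(0.021948 − 0.009110) = 1.9899 kWh/t
Stage 2 (2076→159 µm, Wi₂=15.0): W₂ = 10·15.0·(0.079305 − 0.021948) = 8.6036 kWh/t
W = W₁ + W₂ = 1.9899 + 8.6036 = 10.5935 kWh/t
With EF = 0.83: W = 10.5935·0.83 = 8.7926 kWh/t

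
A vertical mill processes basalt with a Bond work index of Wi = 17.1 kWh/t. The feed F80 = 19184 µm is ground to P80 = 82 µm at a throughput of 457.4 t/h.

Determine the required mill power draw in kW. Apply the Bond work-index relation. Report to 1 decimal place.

P = 8072.7 kW

W = 10 Wi / √P80 − 10 Wi / √F80
W = 10·17.1·(1/√82 − 1/√19184) = 10·17.1·(0.103212) = 17.6492 kWh/t
P_mill = W·ṁ = 17.6492·457.4 = 8072.7 kW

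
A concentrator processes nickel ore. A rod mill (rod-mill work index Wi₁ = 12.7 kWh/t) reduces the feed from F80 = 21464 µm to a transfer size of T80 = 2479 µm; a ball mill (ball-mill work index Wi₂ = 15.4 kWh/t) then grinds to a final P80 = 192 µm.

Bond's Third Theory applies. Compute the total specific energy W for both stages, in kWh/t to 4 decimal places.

W = 9.7049 kWh/t

W = 10·Wi·(P80^(-½) − F80^(-½))
Stage 1 (21464→2479 µm, Wi₁=12.7): W₁ = 10·12.7·(0.020085 − 0.006826) = 1.6839 kWh/t
Stage 2 (2479→192 µm, Wi₂=15.4): W₂ = 10·15.4·(0.072169 − 0.020085) = 8.0210 kWh/t
W = W₁ + W₂ = 1.6839 + 8.0210 = 9.7049 kWh/t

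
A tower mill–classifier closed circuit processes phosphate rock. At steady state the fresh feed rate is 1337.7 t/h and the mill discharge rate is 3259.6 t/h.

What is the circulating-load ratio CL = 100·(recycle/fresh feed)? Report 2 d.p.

Mill node: discharge = fresh + recycle.
R = M − F = 3259.6 − 1337.7 = 1921.9 t/h
CL = 100·R/F = 100·1921.9/1337.7 = 143.67 %

CL = 143.67 %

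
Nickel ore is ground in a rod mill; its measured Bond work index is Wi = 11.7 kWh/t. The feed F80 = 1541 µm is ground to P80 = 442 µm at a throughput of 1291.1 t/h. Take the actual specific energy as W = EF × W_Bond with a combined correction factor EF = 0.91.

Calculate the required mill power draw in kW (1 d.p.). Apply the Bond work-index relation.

P = 3036.7 kW

W = 10·Wi·[P80^(−½) − F80^(−½)]
W = 10·11.7·(1/√442 − 1/√1541) = 10·11.7·(0.022091) = 2.5847 kWh/t
Apply correction: 2.5847 × 0.91 = 2.3520 kWh/t
P = W·T = 2.3520·1291.1 = 3036.7 kW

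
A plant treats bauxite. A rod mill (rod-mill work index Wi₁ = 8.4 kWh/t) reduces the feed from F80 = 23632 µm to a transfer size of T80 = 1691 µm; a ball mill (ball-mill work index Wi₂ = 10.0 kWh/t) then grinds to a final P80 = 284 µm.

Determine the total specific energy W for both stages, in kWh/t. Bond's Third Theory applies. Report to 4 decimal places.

W = 10·Wi·(P80^(-½) − F80^(-½))
Stage 1 (23632→1691 µm, Wi₁=8.4): W₁ = 10·8.4·(0.024318 − 0.006505) = 1.4963 kWh/t
Stage 2 (1691→284 µm, Wi₂=10.0): W₂ = 10·10.0·(0.059339 − 0.024318) = 3.5021 kWh/t
W = W₁ + W₂ = 1.4963 + 3.5021 = 4.9984 kWh/t

W = 4.9984 kWh/t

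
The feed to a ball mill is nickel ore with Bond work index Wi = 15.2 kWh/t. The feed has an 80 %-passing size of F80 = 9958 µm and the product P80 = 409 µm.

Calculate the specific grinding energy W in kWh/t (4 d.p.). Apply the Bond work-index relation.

W = 5.9927 kWh/t

W = 10 Wi / √P80 − 10 Wi / √F80
1/√409 = 0.049447;  1/√9958 = 0.010021
W = 10·15.2·(0.049447 − 0.010021) = 5.9927 kWh/t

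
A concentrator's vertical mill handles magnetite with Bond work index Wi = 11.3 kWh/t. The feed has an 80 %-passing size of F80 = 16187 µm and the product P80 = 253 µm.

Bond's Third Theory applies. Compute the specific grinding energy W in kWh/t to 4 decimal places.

W = 10 Wi / √P80 − 10 Wi / √F80
1/√253 = 0.062869;  1/√16187 = 0.007860
W = 10·11.3·(0.062869 − 0.007860) = 6.2161 kWh/t

W = 6.2161 kWh/t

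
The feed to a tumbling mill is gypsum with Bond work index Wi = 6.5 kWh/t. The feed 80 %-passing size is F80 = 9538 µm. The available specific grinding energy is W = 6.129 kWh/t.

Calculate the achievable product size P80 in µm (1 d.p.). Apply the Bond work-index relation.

W_Bond = 10·Wi·(1/√P₈₀ − 1/√F₈₀)
P80^-0.5 = F80^-0.5 + W/(10 Wi)
  = 6.1290/(10·6.5) + 1/√9538 = 0.094292 + 0.010239 = 0.104532
P80 = (1/0.104532)² = 9.5665² = 91.52 µm

P80 = 91.5 µm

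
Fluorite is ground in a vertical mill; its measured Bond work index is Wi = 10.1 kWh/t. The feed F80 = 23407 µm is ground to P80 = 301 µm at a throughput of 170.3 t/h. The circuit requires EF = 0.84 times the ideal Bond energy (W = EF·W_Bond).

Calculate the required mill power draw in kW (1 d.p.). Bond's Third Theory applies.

W_Bond = 10·Wi·(1/√P₈₀ − 1/√F₈₀)
W = 10·10.1·(1/√301 − 1/√23407) = 10·10.1·(0.051103) = 5.1614 kWh/t
Corrected W = EF·W_Bond = 0.84·5.1614 = 4.3356 kWh/t
Mill draw = 4.3356 × 170.3 = 738.3 kW

P = 738.3 kW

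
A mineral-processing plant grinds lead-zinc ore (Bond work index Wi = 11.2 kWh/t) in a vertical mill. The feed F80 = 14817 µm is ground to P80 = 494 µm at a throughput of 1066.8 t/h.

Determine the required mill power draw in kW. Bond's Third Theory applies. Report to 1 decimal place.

P = 4394.2 kW

W = 10 Wi (1/√P80 − 1/√F80)  [Bond]
W = 10·11.2·(1/√494 − 1/√14817) = 10·11.2·(0.036777) = 4.1190 kWh/t
P = W·T = 4.1190·1066.8 = 4394.2 kW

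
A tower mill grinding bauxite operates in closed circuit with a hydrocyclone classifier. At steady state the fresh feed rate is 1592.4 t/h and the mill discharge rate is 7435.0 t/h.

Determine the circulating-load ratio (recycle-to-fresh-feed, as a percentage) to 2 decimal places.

CL = 366.91 %

Steady state: M = F + R.
R = M − F = 7435.0 − 1592.4 = 5842.6 t/h
CL = 100·R/F = 100·5842.6/1592.4 = 366.91 %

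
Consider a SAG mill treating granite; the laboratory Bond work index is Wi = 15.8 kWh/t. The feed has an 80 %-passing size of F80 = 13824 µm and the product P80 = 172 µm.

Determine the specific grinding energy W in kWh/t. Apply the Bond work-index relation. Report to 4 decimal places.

W = 10.7036 kWh/t

W = 10 Wi (1/√P80 − 1/√F80)  [Bond]
1/√172 = 0.076249;  1/√13824 = 0.008505
W = 10·15.8·(0.076249 − 0.008505) = 10.7036 kWh/t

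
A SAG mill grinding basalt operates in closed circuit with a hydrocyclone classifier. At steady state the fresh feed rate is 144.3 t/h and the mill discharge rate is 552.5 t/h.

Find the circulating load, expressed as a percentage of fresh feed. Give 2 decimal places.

Discharge = new feed + return, hence
R = M − F = 552.5 − 144.3 = 408.2 t/h
CL = 100·R/F = 100·408.2/144.3 = 282.88 %

CL = 282.88 %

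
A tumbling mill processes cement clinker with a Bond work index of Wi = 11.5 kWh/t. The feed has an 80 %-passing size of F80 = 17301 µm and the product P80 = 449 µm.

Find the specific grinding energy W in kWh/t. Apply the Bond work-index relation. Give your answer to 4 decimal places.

W = 10 Wi / √P80 − 10 Wi / √F80
1/√449 = 0.047193;  1/√17301 = 0.007603
W = 10·11.5·(0.047193 − 0.007603) = 4.5529 kWh/t

W = 4.5529 kWh/t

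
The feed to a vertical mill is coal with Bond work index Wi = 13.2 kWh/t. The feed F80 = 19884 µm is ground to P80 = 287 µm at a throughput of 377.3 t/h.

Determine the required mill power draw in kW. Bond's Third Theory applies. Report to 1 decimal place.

P = 2586.6 kW

W = 10·Wi·(P80^(-½) − F80^(-½))
W = 10·13.2·(1/√287 − 1/√19884) = 10·13.2·(0.051936) = 6.8556 kWh/t
Mill draw = 6.8556 × 377.3 = 2586.6 kW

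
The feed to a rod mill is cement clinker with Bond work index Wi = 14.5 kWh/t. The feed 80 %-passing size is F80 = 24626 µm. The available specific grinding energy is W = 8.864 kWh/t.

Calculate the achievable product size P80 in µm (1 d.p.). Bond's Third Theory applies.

P80 = 219.5 µm

W = 10 Wi (1/√P80 − 1/√F80)  [Bond]
P80^-0.5 = F80^-0.5 + W/(10 Wi)
  = 8.8640/(10·14.5) + 1/√24626 = 0.061131 + 0.006372 = 0.067503
P80 = (1/0.067503)² = 14.8141² = 219.46 µm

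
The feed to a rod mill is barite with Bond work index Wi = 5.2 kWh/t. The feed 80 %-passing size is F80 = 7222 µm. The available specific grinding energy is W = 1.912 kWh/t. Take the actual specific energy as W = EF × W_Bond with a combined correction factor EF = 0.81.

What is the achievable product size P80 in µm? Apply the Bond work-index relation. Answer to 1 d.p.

W_Bond = 10·Wi·(1/√P₈₀ − 1/√F₈₀)
W_Bond = W / EF = 1.912 / 0.81 = 2.3605 kWh/t
1/√P80 = 1/√F80 + W_Bond/(10·Wi)
  = 2.3605/(10·5.2) + 1/√7222 = 0.045394 + 0.011767 = 0.057161
P80 = (1/0.057161)² = 17.4944² = 306.05 µm

P80 = 306.1 µm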